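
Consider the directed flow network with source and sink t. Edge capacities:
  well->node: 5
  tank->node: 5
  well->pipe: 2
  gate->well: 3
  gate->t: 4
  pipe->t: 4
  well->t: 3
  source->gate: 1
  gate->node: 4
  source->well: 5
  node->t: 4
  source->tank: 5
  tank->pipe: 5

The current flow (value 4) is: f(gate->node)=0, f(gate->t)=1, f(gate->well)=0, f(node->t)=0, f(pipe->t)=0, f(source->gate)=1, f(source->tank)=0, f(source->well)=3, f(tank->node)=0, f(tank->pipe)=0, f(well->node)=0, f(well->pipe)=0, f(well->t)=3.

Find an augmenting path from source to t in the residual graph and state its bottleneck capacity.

source->well->pipe->t, bottleneck 2

Residual along source->well->pipe->t: source->well: 2, well->pipe: 2, pipe->t: 4.
Bottleneck = min = 2.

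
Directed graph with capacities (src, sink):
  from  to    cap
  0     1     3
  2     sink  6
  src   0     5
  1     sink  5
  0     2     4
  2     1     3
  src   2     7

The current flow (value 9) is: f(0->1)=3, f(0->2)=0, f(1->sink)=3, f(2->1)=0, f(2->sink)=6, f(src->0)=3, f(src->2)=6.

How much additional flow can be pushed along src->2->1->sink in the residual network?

1

Residual capacities along the path: src->2: 1, 2->1: 3, 1->sink: 2.
Minimum is 1.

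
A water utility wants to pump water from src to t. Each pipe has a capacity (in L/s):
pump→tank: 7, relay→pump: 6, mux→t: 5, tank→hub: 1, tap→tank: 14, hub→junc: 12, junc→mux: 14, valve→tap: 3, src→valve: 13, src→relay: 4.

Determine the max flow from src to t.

Augment src→relay→pump→tank→hub→junc→mux→t: bottleneck 1. Total 1.
No augmenting path remains in the residual graph.

1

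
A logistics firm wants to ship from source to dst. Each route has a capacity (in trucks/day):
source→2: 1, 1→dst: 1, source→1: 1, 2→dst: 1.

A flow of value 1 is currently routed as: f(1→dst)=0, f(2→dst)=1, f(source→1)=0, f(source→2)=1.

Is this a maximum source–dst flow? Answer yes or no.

Residual path source→1→dst has bottleneck 1 > 0.
Pushing 1 along it raises the flow to 2, so the given flow is not maximum.

No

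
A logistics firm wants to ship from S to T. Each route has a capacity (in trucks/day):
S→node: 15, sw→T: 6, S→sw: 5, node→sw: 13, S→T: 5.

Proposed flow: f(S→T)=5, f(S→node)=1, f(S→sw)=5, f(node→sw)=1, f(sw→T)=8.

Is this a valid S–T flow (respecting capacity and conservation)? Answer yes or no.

No

Capacity violated on sw→T: flow 8 > capacity 6.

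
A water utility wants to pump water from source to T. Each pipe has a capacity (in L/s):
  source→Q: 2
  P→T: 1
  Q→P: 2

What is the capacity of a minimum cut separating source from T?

1

Max flow = 1 (via 1 augmenting path).
In the residual at optimum, the set reachable from source is {P, Q, source}.
Cut edges: P→T (cap 1). Sum = 1.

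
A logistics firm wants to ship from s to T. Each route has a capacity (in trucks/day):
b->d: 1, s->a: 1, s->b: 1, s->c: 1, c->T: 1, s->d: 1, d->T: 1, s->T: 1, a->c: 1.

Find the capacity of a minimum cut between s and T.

Max flow = 3 (via 3 augmenting paths).
In the residual at optimum, the set reachable from s is {a, b, c, d, s}.
Cut edges: s->T (cap 1), d->T (cap 1), c->T (cap 1). Sum = 3.

3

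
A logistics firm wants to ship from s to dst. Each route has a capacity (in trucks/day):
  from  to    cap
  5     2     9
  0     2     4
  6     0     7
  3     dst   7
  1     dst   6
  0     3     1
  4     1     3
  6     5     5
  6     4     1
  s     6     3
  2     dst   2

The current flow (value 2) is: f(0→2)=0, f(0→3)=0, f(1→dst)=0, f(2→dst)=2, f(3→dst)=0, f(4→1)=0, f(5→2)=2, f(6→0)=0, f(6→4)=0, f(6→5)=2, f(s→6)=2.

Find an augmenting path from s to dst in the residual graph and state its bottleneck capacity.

Residual along s→6→4→1→dst: s→6: 1, 6→4: 1, 4→1: 3, 1→dst: 6.
Bottleneck = min = 1.

s→6→4→1→dst, bottleneck 1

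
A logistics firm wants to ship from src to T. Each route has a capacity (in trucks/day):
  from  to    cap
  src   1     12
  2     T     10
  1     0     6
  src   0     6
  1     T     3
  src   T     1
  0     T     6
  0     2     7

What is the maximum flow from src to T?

Augment src->T: bottleneck 1. Total 1.
Augment src->1->T: bottleneck 3. Total 4.
Augment src->0->T: bottleneck 6. Total 10.
Augment src->1->0->2->T: bottleneck 6. Total 16.
No augmenting path remains in the residual graph.

16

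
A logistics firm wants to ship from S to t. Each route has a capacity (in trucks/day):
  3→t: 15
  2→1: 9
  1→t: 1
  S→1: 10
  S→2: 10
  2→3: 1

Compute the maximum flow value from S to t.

2

Augment S→1→t: bottleneck 1. Total 1.
Augment S→2→3→t: bottleneck 1. Total 2.
No augmenting path remains in the residual graph.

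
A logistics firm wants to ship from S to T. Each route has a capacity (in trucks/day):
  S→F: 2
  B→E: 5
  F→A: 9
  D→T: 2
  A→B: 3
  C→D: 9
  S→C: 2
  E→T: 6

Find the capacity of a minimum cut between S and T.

Max flow = 4 (via 2 augmenting paths).
In the residual at optimum, the set reachable from S is {S}.
Cut edges: S→F (cap 2), S→C (cap 2). Sum = 4.

4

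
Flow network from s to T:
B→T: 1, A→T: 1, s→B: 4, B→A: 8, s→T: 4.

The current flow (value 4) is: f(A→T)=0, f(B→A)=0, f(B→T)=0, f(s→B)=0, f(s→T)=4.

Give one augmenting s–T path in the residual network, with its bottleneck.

s→B→T, bottleneck 1

Residual along s→B→T: s→B: 4, B→T: 1.
Bottleneck = min = 1.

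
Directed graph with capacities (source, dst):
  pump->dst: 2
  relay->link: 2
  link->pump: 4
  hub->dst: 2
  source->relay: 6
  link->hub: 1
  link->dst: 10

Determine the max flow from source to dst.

Augment source->relay->link->dst: bottleneck 2. Total 2.
No augmenting path remains in the residual graph.

2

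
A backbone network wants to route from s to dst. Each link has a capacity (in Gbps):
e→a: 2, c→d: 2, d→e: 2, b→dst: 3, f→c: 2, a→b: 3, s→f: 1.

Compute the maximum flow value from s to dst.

Augment s→f→c→d→e→a→b→dst: bottleneck 1. Total 1.
No augmenting path remains in the residual graph.

1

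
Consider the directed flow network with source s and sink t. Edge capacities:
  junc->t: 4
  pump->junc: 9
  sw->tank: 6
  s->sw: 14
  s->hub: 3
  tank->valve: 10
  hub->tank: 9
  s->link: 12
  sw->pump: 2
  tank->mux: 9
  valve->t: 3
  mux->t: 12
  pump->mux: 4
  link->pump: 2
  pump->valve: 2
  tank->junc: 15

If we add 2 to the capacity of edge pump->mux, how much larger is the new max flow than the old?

Original max flow = 13.
Edge pump->mux does not cross the min cut (source side {link, s, sw}), so extra capacity there cannot help.
New max flow = 13. Increase = 0.

0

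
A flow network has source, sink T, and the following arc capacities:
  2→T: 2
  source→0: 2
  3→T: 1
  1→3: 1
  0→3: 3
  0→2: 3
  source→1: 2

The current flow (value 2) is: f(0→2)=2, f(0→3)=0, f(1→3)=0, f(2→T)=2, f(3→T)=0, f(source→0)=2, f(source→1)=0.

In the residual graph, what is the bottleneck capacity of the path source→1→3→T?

Residual capacities along the path: source→1: 2, 1→3: 1, 3→T: 1.
Minimum is 1.

1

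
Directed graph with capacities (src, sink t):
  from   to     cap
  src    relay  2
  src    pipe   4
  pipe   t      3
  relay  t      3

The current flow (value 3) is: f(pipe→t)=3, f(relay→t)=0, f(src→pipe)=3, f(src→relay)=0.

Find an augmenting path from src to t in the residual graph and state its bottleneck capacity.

src→relay→t, bottleneck 2

Residual along src→relay→t: src→relay: 2, relay→t: 3.
Bottleneck = min = 2.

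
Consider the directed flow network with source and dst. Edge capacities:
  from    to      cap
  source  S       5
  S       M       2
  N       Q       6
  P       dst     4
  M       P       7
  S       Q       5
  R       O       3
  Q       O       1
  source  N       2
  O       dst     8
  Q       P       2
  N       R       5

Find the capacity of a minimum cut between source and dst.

Max flow = 7 (via 4 augmenting paths).
In the residual at optimum, the set reachable from source is {source}.
Cut edges: source->S (cap 5), source->N (cap 2). Sum = 7.

7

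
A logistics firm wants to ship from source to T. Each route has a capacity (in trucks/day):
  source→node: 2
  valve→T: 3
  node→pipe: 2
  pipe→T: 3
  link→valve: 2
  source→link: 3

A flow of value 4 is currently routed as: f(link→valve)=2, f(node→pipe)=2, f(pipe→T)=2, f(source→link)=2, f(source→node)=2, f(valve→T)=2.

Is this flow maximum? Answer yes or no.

Residual reachable from source: {link, source}; T is not reachable.
Saturated cut: link→valve, source→node with total capacity 4 = current flow value. Flow is maximum.

Yes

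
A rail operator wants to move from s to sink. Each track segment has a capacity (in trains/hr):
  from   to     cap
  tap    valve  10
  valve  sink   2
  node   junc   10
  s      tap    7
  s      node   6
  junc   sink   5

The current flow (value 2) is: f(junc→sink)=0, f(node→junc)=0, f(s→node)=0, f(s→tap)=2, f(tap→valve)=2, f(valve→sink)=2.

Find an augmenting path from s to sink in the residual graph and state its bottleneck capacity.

Residual along s→node→junc→sink: s→node: 6, node→junc: 10, junc→sink: 5.
Bottleneck = min = 5.

s→node→junc→sink, bottleneck 5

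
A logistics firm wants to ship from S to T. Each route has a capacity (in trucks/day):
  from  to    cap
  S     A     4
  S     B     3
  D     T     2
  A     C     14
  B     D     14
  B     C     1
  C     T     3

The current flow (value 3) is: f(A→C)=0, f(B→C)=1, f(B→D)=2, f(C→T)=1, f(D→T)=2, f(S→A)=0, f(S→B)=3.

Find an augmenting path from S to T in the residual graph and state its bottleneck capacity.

Residual along S→A→C→T: S→A: 4, A→C: 14, C→T: 2.
Bottleneck = min = 2.

S→A→C→T, bottleneck 2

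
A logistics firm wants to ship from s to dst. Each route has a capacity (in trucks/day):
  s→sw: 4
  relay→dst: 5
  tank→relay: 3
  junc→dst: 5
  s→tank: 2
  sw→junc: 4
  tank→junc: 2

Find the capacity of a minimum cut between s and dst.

6

Max flow = 6 (via 2 augmenting paths).
In the residual at optimum, the set reachable from s is {s}.
Cut edges: s→tank (cap 2), s→sw (cap 4). Sum = 6.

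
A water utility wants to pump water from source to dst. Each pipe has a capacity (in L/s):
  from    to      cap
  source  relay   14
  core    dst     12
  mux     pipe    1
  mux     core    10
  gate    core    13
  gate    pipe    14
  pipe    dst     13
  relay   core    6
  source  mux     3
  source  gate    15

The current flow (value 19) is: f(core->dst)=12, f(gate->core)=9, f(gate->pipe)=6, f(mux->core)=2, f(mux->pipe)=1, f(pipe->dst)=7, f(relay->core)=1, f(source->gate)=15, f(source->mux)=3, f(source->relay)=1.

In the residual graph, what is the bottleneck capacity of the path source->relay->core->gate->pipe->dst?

Residual capacities along the path: source->relay: 13, relay->core: 5, core->gate: 9, gate->pipe: 8, pipe->dst: 6.
Minimum is 5.

5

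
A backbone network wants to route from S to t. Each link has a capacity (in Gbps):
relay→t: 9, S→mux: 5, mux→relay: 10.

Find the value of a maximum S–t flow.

5

Augment S→mux→relay→t: bottleneck 5. Total 5.
No augmenting path remains in the residual graph.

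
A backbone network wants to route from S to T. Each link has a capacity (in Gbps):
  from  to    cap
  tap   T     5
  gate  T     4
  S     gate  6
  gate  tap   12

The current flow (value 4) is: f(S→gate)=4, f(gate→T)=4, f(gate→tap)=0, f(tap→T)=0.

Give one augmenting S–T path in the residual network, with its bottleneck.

Residual along S→gate→tap→T: S→gate: 2, gate→tap: 12, tap→T: 5.
Bottleneck = min = 2.

S→gate→tap→T, bottleneck 2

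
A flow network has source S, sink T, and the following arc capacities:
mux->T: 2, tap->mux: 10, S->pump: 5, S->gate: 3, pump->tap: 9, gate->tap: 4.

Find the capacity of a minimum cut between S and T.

Max flow = 2 (via 1 augmenting path).
In the residual at optimum, the set reachable from S is {S, gate, mux, pump, tap}.
Cut edges: mux->T (cap 2). Sum = 2.

2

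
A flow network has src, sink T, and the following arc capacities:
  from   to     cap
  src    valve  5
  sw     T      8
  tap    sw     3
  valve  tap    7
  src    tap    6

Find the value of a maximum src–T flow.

Augment src→tap→sw→T: bottleneck 3. Total 3.
No augmenting path remains in the residual graph.

3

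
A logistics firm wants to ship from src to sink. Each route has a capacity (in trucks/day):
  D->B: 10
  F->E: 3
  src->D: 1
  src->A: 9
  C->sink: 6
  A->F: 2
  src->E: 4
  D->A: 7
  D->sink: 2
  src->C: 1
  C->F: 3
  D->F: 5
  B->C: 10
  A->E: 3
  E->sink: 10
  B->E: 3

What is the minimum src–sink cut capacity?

11

Max flow = 11 (via 5 augmenting paths).
In the residual at optimum, the set reachable from src is {A, src}.
Cut edges: src->D (cap 1), src->C (cap 1), src->E (cap 4), A->F (cap 2), A->E (cap 3). Sum = 11.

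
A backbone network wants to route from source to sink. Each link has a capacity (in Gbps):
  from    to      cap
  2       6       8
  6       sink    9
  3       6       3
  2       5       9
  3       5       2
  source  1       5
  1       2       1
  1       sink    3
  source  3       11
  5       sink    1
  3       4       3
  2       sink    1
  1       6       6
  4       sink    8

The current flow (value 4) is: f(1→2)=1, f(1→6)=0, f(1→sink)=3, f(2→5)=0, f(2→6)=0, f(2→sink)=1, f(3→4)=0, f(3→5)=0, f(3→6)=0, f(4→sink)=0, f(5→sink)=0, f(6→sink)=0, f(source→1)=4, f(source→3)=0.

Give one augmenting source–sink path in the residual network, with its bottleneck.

source→1→6→sink, bottleneck 1

Residual along source→1→6→sink: source→1: 1, 1→6: 6, 6→sink: 9.
Bottleneck = min = 1.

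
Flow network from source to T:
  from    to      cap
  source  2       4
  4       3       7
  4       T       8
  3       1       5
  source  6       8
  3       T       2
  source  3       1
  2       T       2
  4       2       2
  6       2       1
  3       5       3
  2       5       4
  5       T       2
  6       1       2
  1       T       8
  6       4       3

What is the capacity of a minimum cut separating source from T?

Max flow = 10 (via 5 augmenting paths).
In the residual at optimum, the set reachable from source is {2, 5, 6, source}.
Cut edges: source->3 (cap 1), 6->4 (cap 3), 6->1 (cap 2), 2->T (cap 2), 5->T (cap 2). Sum = 10.

10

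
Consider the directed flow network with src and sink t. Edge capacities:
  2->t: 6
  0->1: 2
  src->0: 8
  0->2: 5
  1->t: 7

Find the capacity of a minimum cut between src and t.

Max flow = 7 (via 2 augmenting paths).
In the residual at optimum, the set reachable from src is {0, src}.
Cut edges: 0->1 (cap 2), 0->2 (cap 5). Sum = 7.

7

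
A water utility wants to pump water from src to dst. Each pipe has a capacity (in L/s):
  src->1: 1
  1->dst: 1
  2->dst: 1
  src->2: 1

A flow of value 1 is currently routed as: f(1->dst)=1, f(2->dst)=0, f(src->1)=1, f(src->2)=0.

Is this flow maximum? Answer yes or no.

No

Residual path src->2->dst has bottleneck 1 > 0.
Pushing 1 along it raises the flow to 2, so the given flow is not maximum.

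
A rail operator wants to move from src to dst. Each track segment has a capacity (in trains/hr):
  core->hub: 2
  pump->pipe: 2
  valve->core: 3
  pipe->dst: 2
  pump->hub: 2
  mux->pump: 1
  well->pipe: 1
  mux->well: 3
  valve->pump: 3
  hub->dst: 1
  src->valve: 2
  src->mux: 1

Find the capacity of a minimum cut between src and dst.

3

Max flow = 3 (via 3 augmenting paths).
In the residual at optimum, the set reachable from src is {src}.
Cut edges: src->valve (cap 2), src->mux (cap 1). Sum = 3.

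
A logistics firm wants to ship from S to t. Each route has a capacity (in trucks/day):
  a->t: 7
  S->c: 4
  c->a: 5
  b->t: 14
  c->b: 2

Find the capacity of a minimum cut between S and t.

4

Max flow = 4 (via 2 augmenting paths).
In the residual at optimum, the set reachable from S is {S}.
Cut edges: S->c (cap 4). Sum = 4.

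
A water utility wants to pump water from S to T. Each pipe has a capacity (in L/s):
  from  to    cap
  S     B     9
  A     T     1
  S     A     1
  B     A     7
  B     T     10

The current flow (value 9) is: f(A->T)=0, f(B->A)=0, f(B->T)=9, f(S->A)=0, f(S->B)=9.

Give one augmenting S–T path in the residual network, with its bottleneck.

Residual along S->A->T: S->A: 1, A->T: 1.
Bottleneck = min = 1.

S->A->T, bottleneck 1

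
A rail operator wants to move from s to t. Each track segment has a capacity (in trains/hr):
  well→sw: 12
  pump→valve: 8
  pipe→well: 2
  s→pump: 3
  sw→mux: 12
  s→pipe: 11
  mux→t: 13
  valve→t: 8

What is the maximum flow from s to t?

5

Augment s→pump→valve→t: bottleneck 3. Total 3.
Augment s→pipe→well→sw→mux→t: bottleneck 2. Total 5.
No augmenting path remains in the residual graph.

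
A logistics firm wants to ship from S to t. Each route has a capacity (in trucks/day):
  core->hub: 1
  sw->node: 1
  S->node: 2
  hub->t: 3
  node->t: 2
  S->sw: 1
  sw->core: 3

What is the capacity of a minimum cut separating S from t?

3

Max flow = 3 (via 2 augmenting paths).
In the residual at optimum, the set reachable from S is {S}.
Cut edges: S->sw (cap 1), S->node (cap 2). Sum = 3.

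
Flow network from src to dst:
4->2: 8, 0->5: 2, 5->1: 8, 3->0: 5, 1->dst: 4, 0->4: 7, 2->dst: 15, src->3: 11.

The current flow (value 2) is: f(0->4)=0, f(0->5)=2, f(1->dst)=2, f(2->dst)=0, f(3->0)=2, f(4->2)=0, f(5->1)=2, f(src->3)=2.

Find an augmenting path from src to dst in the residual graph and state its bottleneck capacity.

src->3->0->4->2->dst, bottleneck 3

Residual along src->3->0->4->2->dst: src->3: 9, 3->0: 3, 0->4: 7, 4->2: 8, 2->dst: 15.
Bottleneck = min = 3.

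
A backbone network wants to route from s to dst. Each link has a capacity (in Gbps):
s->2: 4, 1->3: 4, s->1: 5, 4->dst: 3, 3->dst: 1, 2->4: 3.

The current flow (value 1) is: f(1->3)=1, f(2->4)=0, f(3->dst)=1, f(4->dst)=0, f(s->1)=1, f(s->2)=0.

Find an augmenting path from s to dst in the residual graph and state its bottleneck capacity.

Residual along s->2->4->dst: s->2: 4, 2->4: 3, 4->dst: 3.
Bottleneck = min = 3.

s->2->4->dst, bottleneck 3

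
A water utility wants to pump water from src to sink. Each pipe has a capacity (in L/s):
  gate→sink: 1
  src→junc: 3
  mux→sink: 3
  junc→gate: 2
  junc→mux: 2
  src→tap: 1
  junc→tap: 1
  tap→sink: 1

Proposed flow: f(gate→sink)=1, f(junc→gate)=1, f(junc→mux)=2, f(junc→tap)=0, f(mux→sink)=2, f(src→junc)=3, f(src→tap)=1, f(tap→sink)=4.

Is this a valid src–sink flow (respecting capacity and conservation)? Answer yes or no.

No

Capacity violated on tap→sink: flow 4 > capacity 1.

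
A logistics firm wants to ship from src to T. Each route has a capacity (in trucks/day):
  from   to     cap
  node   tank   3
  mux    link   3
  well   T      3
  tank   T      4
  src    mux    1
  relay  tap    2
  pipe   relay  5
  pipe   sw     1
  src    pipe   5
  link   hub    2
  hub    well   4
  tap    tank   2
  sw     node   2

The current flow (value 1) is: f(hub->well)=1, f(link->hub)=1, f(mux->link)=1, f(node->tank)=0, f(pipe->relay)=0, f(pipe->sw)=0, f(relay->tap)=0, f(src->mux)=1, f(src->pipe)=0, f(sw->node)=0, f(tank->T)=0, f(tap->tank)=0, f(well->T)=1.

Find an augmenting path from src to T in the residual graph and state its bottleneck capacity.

src->pipe->relay->tap->tank->T, bottleneck 2

Residual along src->pipe->relay->tap->tank->T: src->pipe: 5, pipe->relay: 5, relay->tap: 2, tap->tank: 2, tank->T: 4.
Bottleneck = min = 2.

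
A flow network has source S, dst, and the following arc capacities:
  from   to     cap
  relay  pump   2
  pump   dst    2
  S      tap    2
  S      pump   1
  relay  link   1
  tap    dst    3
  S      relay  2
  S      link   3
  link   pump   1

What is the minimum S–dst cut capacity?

4

Max flow = 4 (via 3 augmenting paths).
In the residual at optimum, the set reachable from S is {S, link, pump, relay}.
Cut edges: S->tap (cap 2), pump->dst (cap 2). Sum = 4.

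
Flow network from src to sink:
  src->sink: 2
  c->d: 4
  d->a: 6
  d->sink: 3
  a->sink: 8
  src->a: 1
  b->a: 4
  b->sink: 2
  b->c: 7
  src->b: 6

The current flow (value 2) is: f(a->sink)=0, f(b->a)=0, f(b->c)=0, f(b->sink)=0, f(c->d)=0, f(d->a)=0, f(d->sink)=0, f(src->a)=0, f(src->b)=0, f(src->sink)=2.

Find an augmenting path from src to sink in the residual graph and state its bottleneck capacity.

Residual along src->b->sink: src->b: 6, b->sink: 2.
Bottleneck = min = 2.

src->b->sink, bottleneck 2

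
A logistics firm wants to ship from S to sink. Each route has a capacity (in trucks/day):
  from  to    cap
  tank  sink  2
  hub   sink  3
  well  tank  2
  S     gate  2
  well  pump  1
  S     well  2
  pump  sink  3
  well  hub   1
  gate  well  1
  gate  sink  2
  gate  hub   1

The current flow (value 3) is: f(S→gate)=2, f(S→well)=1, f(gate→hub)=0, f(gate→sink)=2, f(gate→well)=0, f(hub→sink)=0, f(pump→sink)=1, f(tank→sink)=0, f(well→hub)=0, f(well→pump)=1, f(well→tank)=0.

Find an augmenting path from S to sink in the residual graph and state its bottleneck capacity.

S→well→hub→sink, bottleneck 1

Residual along S→well→hub→sink: S→well: 1, well→hub: 1, hub→sink: 3.
Bottleneck = min = 1.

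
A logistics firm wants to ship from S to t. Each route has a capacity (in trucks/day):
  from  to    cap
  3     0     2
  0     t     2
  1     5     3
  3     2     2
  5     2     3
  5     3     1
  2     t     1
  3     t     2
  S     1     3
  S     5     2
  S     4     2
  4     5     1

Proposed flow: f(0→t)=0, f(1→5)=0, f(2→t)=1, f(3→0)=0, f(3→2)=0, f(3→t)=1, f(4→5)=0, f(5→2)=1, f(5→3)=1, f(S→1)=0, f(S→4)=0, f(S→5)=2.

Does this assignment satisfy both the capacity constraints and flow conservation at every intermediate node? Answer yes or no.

Every edge has 0 ≤ f(e) ≤ cap(e).
At each intermediate node, inflow equals outflow.

Yes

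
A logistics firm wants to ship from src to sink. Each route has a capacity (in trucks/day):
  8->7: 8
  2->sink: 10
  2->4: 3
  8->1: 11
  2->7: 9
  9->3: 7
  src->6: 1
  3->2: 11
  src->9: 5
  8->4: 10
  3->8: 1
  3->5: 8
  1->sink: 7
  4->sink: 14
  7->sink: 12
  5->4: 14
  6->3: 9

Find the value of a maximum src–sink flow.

Augment src->6->3->2->sink: bottleneck 1. Total 1.
Augment src->9->3->2->sink: bottleneck 5. Total 6.
No augmenting path remains in the residual graph.

6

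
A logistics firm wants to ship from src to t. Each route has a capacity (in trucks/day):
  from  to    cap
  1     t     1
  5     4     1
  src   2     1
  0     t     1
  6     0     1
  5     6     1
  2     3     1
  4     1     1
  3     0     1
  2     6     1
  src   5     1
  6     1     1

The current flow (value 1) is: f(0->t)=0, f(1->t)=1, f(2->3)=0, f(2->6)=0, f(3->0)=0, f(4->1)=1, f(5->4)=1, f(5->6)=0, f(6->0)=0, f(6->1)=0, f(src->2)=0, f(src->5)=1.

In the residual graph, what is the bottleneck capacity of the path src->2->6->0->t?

1

Residual capacities along the path: src->2: 1, 2->6: 1, 6->0: 1, 0->t: 1.
Minimum is 1.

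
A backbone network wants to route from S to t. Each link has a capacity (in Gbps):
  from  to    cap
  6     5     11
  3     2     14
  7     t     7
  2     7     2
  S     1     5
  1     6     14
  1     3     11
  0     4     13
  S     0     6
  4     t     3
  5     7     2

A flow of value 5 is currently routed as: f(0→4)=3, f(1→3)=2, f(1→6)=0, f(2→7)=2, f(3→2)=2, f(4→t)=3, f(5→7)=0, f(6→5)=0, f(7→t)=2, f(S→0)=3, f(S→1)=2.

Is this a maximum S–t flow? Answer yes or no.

No

Residual path S→1→6→5→7→t has bottleneck 2 > 0.
Pushing 2 along it raises the flow to 7, so the given flow is not maximum.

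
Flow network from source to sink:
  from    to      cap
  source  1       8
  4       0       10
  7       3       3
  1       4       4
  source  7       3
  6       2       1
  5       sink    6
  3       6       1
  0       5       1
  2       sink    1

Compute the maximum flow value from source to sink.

Augment source→7→3→6→2→sink: bottleneck 1. Total 1.
Augment source→1→4→0→5→sink: bottleneck 1. Total 2.
No augmenting path remains in the residual graph.

2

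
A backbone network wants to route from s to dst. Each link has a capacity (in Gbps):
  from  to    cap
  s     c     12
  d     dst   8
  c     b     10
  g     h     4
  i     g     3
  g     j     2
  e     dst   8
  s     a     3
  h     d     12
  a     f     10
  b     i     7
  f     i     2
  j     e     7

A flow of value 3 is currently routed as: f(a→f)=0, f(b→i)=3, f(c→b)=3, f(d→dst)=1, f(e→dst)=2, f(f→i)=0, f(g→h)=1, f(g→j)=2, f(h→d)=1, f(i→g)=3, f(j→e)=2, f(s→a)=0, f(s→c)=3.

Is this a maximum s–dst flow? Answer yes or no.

Residual reachable from s: {a, b, c, f, i, s}; dst is not reachable.
Saturated cut: i→g with total capacity 3 = current flow value. Flow is maximum.

Yes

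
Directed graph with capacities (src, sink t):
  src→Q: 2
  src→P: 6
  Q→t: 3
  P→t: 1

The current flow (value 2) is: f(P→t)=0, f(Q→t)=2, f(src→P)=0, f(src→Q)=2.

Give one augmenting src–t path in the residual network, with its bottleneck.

Residual along src→P→t: src→P: 6, P→t: 1.
Bottleneck = min = 1.

src→P→t, bottleneck 1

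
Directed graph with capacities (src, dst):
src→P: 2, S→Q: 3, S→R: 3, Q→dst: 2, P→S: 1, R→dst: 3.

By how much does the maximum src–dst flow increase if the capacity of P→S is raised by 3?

Original max flow = 1.
After raising cap(P→S), augmenting paths through that edge carry 1 more unit.
New max flow = 2. Increase = 1.

1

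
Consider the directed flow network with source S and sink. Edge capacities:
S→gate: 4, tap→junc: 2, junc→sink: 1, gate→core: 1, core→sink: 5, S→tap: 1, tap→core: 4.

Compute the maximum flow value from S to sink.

Augment S→tap→junc→sink: bottleneck 1. Total 1.
Augment S→gate→core→sink: bottleneck 1. Total 2.
No augmenting path remains in the residual graph.

2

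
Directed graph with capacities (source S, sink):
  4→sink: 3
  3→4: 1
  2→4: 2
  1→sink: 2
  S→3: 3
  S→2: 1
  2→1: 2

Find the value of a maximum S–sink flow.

2

Augment S→3→4→sink: bottleneck 1. Total 1.
Augment S→2→4→sink: bottleneck 1. Total 2.
No augmenting path remains in the residual graph.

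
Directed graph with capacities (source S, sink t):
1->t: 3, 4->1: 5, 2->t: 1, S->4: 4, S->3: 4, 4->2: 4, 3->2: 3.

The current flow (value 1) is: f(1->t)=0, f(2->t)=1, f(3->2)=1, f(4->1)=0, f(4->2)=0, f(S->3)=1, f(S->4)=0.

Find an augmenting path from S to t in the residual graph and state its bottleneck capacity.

Residual along S->4->1->t: S->4: 4, 4->1: 5, 1->t: 3.
Bottleneck = min = 3.

S->4->1->t, bottleneck 3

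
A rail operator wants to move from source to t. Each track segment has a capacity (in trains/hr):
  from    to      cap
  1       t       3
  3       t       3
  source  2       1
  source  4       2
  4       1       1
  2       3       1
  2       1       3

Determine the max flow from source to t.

2

Augment source->2->3->t: bottleneck 1. Total 1.
Augment source->4->1->t: bottleneck 1. Total 2.
No augmenting path remains in the residual graph.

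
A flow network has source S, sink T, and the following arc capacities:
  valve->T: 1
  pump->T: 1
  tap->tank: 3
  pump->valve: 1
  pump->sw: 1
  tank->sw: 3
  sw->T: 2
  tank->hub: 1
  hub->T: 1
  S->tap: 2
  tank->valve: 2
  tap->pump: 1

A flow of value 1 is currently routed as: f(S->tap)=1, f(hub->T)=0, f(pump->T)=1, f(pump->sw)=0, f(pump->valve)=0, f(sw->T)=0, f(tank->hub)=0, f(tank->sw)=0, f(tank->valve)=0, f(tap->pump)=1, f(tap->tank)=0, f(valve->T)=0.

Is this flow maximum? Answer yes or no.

Residual path S->tap->tank->valve->T has bottleneck 1 > 0.
Pushing 1 along it raises the flow to 2, so the given flow is not maximum.

No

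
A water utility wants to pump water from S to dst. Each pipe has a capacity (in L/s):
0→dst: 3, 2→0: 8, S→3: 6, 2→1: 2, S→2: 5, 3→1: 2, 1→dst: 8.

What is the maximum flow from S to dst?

7

Augment S→3→1→dst: bottleneck 2. Total 2.
Augment S→2→1→dst: bottleneck 2. Total 4.
Augment S→2→0→dst: bottleneck 3. Total 7.
No augmenting path remains in the residual graph.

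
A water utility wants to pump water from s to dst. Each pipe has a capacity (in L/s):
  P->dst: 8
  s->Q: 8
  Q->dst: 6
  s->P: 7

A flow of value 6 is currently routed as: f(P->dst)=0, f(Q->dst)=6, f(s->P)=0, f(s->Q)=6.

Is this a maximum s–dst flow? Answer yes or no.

Residual path s->P->dst has bottleneck 7 > 0.
Pushing 7 along it raises the flow to 13, so the given flow is not maximum.

No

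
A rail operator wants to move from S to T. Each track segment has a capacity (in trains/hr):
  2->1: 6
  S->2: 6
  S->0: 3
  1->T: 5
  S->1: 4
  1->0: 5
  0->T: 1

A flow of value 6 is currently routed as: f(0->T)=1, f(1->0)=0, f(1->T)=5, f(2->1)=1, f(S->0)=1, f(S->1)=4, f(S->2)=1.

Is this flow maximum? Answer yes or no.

Yes

Residual reachable from S: {0, 1, 2, S}; T is not reachable.
Saturated cut: 1->T, 0->T with total capacity 6 = current flow value. Flow is maximum.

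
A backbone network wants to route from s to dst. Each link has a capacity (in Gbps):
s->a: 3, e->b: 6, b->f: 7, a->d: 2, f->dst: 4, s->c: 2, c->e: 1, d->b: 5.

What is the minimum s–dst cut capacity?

Max flow = 3 (via 2 augmenting paths).
In the residual at optimum, the set reachable from s is {a, c, s}.
Cut edges: c->e (cap 1), a->d (cap 2). Sum = 3.

3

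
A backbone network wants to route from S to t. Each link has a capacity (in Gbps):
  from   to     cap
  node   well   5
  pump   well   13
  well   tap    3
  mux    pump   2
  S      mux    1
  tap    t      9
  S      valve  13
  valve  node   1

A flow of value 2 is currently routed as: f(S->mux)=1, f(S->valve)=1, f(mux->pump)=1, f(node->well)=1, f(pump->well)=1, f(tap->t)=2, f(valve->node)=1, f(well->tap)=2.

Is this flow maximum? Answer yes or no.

Residual reachable from S: {S, valve}; t is not reachable.
Saturated cut: valve->node, S->mux with total capacity 2 = current flow value. Flow is maximum.

Yes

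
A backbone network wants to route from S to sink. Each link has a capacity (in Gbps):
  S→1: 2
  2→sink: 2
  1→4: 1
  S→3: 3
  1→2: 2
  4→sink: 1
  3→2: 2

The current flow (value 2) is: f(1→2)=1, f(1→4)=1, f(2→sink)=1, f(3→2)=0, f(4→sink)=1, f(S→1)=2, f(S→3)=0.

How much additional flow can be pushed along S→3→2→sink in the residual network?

Residual capacities along the path: S→3: 3, 3→2: 2, 2→sink: 1.
Minimum is 1.

1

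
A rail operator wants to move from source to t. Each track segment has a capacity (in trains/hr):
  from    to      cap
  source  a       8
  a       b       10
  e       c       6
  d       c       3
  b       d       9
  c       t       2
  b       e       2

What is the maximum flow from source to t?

2

Augment source→a→b→e→c→t: bottleneck 2. Total 2.
No augmenting path remains in the residual graph.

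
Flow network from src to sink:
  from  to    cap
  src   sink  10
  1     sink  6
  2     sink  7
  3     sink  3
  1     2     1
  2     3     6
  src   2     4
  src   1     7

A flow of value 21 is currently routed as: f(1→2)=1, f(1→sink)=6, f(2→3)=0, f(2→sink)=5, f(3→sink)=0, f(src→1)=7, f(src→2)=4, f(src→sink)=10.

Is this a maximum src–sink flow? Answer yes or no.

Residual reachable from src: {src}; sink is not reachable.
Saturated cut: src→1, src→2, src→sink with total capacity 21 = current flow value. Flow is maximum.

Yes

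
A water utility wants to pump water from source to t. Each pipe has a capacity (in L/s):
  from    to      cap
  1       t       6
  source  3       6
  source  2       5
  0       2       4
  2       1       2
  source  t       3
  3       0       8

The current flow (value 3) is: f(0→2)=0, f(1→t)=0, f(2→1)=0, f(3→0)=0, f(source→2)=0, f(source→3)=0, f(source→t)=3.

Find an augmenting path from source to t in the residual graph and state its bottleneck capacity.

Residual along source→2→1→t: source→2: 5, 2→1: 2, 1→t: 6.
Bottleneck = min = 2.

source→2→1→t, bottleneck 2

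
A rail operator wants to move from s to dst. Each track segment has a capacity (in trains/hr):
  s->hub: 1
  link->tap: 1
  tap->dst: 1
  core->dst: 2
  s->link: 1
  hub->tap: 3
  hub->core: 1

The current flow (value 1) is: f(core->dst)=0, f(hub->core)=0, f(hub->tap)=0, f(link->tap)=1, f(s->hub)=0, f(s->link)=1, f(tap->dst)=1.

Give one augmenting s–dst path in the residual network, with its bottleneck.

Residual along s->hub->core->dst: s->hub: 1, hub->core: 1, core->dst: 2.
Bottleneck = min = 1.

s->hub->core->dst, bottleneck 1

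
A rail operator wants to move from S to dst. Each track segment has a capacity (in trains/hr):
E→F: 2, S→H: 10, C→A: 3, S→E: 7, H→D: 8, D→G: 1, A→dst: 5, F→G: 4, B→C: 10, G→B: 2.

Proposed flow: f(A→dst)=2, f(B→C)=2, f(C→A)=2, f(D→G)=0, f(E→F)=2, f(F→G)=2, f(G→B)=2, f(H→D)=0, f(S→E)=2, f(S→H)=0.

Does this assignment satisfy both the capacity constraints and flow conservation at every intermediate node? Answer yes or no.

Every edge has 0 ≤ f(e) ≤ cap(e).
At each intermediate node, inflow equals outflow.

Yes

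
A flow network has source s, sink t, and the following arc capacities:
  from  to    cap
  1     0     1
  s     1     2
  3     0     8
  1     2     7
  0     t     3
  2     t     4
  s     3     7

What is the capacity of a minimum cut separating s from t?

5

Max flow = 5 (via 2 augmenting paths).
In the residual at optimum, the set reachable from s is {0, 3, s}.
Cut edges: s→1 (cap 2), 0→t (cap 3). Sum = 5.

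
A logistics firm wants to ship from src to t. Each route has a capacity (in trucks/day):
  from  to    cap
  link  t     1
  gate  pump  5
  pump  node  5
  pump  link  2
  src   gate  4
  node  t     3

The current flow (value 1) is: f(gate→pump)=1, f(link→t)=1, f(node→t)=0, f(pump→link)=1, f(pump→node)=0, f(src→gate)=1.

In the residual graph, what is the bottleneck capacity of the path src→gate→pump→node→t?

3

Residual capacities along the path: src→gate: 3, gate→pump: 4, pump→node: 5, node→t: 3.
Minimum is 3.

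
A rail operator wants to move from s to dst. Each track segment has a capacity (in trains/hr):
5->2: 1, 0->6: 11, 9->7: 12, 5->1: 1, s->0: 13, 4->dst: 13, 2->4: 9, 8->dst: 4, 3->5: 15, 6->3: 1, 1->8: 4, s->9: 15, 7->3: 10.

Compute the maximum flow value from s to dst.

Augment s->0->6->3->5->2->4->dst: bottleneck 1. Total 1.
Augment s->9->7->3->5->1->8->dst: bottleneck 1. Total 2.
No augmenting path remains in the residual graph.

2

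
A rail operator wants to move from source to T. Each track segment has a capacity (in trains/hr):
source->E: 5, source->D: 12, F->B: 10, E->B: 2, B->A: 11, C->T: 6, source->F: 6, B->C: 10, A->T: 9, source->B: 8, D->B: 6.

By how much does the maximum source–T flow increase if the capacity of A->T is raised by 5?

2

Original max flow = 15.
After raising cap(A->T), augmenting paths through that edge carry 2 more units.
New max flow = 17. Increase = 2.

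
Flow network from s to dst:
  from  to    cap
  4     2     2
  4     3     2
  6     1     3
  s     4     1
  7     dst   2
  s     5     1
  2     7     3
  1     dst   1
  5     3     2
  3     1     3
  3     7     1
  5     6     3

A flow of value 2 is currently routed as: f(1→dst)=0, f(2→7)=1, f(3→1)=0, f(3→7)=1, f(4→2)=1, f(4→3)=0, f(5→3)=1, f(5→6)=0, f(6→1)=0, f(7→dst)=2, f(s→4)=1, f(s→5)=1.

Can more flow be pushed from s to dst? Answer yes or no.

Residual reachable from s: {s}; dst is not reachable.
Saturated cut: s→4, s→5 with total capacity 2 = current flow value. Flow is maximum.

No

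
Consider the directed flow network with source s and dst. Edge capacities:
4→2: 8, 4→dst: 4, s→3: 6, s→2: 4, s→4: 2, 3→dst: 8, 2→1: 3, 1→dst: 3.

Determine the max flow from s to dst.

Augment s→4→dst: bottleneck 2. Total 2.
Augment s→3→dst: bottleneck 6. Total 8.
Augment s→2→1→dst: bottleneck 3. Total 11.
No augmenting path remains in the residual graph.

11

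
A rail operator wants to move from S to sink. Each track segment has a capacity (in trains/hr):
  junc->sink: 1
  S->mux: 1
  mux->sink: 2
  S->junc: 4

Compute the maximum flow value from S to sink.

2

Augment S->junc->sink: bottleneck 1. Total 1.
Augment S->mux->sink: bottleneck 1. Total 2.
No augmenting path remains in the residual graph.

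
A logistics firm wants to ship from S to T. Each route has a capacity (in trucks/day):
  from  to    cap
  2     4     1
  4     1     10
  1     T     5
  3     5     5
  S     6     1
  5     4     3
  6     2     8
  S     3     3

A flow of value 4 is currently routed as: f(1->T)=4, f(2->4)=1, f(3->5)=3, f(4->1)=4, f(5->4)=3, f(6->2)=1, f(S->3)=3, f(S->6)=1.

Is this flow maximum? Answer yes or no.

Yes

Residual reachable from S: {S}; T is not reachable.
Saturated cut: S->3, S->6 with total capacity 4 = current flow value. Flow is maximum.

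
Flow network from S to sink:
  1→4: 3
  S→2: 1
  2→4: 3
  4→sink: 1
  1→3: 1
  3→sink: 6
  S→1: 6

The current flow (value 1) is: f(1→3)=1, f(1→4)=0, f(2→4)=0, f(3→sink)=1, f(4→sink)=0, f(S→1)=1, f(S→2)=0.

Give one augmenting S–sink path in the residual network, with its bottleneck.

Residual along S→1→4→sink: S→1: 5, 1→4: 3, 4→sink: 1.
Bottleneck = min = 1.

S→1→4→sink, bottleneck 1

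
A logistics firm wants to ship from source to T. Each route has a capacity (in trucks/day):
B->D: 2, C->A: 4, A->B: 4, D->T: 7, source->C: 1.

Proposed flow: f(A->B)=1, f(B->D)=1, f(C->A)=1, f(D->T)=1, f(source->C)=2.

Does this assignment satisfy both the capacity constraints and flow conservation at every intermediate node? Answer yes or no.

No

Capacity violated on source->C: flow 2 > capacity 1.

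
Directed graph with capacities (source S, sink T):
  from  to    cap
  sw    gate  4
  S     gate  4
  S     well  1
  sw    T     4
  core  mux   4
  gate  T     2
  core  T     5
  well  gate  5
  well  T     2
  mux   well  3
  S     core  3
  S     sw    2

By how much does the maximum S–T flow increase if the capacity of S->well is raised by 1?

1

Original max flow = 8.
After raising cap(S->well), augmenting paths through that edge carry 1 more unit.
New max flow = 9. Increase = 1.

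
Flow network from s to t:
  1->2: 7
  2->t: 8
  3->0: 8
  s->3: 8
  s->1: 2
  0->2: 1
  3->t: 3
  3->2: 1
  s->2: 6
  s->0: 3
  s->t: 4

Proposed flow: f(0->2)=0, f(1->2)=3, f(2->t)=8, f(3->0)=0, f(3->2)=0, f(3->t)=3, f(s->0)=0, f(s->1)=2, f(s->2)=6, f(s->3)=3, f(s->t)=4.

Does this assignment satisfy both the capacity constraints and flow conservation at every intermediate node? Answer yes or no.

Conservation fails at 1: inflow 2 ≠ outflow 3.

No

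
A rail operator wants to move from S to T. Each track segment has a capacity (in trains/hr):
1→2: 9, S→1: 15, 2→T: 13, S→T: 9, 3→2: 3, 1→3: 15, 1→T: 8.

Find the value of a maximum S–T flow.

24

Augment S→T: bottleneck 9. Total 9.
Augment S→1→T: bottleneck 8. Total 17.
Augment S→1→2→T: bottleneck 7. Total 24.
No augmenting path remains in the residual graph.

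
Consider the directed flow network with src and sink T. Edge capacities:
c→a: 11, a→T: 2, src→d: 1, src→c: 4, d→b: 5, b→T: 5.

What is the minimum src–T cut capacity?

Max flow = 3 (via 2 augmenting paths).
In the residual at optimum, the set reachable from src is {a, c, src}.
Cut edges: src→d (cap 1), a→T (cap 2). Sum = 3.

3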